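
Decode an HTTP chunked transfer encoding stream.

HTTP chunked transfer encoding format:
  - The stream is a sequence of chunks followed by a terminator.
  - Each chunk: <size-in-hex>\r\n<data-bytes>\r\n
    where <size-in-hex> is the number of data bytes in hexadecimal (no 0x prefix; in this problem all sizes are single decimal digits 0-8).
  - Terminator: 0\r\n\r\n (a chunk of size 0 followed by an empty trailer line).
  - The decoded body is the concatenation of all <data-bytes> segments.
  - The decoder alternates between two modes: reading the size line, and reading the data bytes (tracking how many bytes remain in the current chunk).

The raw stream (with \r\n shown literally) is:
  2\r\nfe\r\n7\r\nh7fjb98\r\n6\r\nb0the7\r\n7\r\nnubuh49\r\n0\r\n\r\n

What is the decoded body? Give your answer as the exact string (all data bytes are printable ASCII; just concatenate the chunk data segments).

Chunk 1: stream[0..1]='2' size=0x2=2, data at stream[3..5]='fe' -> body[0..2], body so far='fe'
Chunk 2: stream[7..8]='7' size=0x7=7, data at stream[10..17]='h7fjb98' -> body[2..9], body so far='feh7fjb98'
Chunk 3: stream[19..20]='6' size=0x6=6, data at stream[22..28]='b0the7' -> body[9..15], body so far='feh7fjb98b0the7'
Chunk 4: stream[30..31]='7' size=0x7=7, data at stream[33..40]='nubuh49' -> body[15..22], body so far='feh7fjb98b0the7nubuh49'
Chunk 5: stream[42..43]='0' size=0 (terminator). Final body='feh7fjb98b0the7nubuh49' (22 bytes)

Answer: feh7fjb98b0the7nubuh49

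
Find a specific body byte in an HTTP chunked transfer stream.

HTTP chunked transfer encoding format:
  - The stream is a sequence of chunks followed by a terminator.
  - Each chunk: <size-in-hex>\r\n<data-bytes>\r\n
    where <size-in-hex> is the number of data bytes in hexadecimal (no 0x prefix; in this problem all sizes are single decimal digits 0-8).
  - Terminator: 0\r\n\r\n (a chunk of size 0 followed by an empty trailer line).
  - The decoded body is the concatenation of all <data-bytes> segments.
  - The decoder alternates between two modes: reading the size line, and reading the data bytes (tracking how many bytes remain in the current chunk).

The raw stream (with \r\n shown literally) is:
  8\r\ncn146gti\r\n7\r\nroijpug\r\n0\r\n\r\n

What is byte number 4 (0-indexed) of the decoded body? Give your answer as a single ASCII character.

Chunk 1: stream[0..1]='8' size=0x8=8, data at stream[3..11]='cn146gti' -> body[0..8], body so far='cn146gti'
Chunk 2: stream[13..14]='7' size=0x7=7, data at stream[16..23]='roijpug' -> body[8..15], body so far='cn146gtiroijpug'
Chunk 3: stream[25..26]='0' size=0 (terminator). Final body='cn146gtiroijpug' (15 bytes)
Body byte 4 = '6'

Answer: 6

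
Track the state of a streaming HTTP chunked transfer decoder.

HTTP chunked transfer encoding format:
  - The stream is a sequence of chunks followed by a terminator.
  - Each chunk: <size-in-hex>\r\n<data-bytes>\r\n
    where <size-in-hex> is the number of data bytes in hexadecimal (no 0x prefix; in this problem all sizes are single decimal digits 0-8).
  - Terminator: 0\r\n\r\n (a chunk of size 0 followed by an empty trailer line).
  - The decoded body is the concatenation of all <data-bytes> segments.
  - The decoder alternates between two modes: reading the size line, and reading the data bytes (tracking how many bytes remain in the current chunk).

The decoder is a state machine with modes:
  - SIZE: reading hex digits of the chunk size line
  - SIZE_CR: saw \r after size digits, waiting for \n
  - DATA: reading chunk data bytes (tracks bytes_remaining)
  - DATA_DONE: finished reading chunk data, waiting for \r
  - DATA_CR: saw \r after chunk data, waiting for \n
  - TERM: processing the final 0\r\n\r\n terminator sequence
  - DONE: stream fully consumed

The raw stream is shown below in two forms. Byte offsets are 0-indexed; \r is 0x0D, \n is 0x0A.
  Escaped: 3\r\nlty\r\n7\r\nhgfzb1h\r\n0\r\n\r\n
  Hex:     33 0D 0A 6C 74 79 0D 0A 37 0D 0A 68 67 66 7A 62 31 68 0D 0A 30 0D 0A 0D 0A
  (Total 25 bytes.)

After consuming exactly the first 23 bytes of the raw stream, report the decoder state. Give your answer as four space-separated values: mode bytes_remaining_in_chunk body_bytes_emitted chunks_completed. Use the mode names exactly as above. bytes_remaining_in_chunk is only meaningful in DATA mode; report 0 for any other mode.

Answer: TERM 0 10 2

Derivation:
Byte 0 = '3': mode=SIZE remaining=0 emitted=0 chunks_done=0
Byte 1 = 0x0D: mode=SIZE_CR remaining=0 emitted=0 chunks_done=0
Byte 2 = 0x0A: mode=DATA remaining=3 emitted=0 chunks_done=0
Byte 3 = 'l': mode=DATA remaining=2 emitted=1 chunks_done=0
Byte 4 = 't': mode=DATA remaining=1 emitted=2 chunks_done=0
Byte 5 = 'y': mode=DATA_DONE remaining=0 emitted=3 chunks_done=0
Byte 6 = 0x0D: mode=DATA_CR remaining=0 emitted=3 chunks_done=0
Byte 7 = 0x0A: mode=SIZE remaining=0 emitted=3 chunks_done=1
Byte 8 = '7': mode=SIZE remaining=0 emitted=3 chunks_done=1
Byte 9 = 0x0D: mode=SIZE_CR remaining=0 emitted=3 chunks_done=1
Byte 10 = 0x0A: mode=DATA remaining=7 emitted=3 chunks_done=1
Byte 11 = 'h': mode=DATA remaining=6 emitted=4 chunks_done=1
Byte 12 = 'g': mode=DATA remaining=5 emitted=5 chunks_done=1
Byte 13 = 'f': mode=DATA remaining=4 emitted=6 chunks_done=1
Byte 14 = 'z': mode=DATA remaining=3 emitted=7 chunks_done=1
Byte 15 = 'b': mode=DATA remaining=2 emitted=8 chunks_done=1
Byte 16 = '1': mode=DATA remaining=1 emitted=9 chunks_done=1
Byte 17 = 'h': mode=DATA_DONE remaining=0 emitted=10 chunks_done=1
Byte 18 = 0x0D: mode=DATA_CR remaining=0 emitted=10 chunks_done=1
Byte 19 = 0x0A: mode=SIZE remaining=0 emitted=10 chunks_done=2
Byte 20 = '0': mode=SIZE remaining=0 emitted=10 chunks_done=2
Byte 21 = 0x0D: mode=SIZE_CR remaining=0 emitted=10 chunks_done=2
Byte 22 = 0x0A: mode=TERM remaining=0 emitted=10 chunks_done=2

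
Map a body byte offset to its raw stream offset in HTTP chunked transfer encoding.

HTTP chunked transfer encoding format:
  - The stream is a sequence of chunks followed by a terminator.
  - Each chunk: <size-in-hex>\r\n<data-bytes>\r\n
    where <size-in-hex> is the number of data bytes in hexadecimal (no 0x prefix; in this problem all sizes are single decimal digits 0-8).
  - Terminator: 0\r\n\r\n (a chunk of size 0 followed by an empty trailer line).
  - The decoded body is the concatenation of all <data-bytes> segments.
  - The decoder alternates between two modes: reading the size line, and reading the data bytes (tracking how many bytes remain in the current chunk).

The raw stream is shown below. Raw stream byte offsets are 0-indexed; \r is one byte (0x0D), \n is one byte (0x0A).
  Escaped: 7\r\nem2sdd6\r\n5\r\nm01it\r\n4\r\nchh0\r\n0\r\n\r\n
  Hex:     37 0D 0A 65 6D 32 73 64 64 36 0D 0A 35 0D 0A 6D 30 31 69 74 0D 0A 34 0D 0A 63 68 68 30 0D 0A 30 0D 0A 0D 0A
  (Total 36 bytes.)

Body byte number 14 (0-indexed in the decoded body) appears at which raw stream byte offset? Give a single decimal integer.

Answer: 27

Derivation:
Chunk 1: stream[0..1]='7' size=0x7=7, data at stream[3..10]='em2sdd6' -> body[0..7], body so far='em2sdd6'
Chunk 2: stream[12..13]='5' size=0x5=5, data at stream[15..20]='m01it' -> body[7..12], body so far='em2sdd6m01it'
Chunk 3: stream[22..23]='4' size=0x4=4, data at stream[25..29]='chh0' -> body[12..16], body so far='em2sdd6m01itchh0'
Chunk 4: stream[31..32]='0' size=0 (terminator). Final body='em2sdd6m01itchh0' (16 bytes)
Body byte 14 at stream offset 27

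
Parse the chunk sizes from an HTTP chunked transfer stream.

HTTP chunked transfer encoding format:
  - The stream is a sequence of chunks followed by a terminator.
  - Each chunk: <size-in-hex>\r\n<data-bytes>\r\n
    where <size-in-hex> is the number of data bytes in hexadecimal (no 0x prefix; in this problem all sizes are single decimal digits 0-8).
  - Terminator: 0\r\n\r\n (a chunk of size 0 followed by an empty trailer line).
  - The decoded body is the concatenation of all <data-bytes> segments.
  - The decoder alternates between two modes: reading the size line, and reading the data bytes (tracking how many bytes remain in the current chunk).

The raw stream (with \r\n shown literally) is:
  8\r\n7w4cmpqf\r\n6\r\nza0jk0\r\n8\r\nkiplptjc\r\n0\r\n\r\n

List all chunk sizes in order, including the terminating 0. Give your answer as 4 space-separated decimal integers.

Chunk 1: stream[0..1]='8' size=0x8=8, data at stream[3..11]='7w4cmpqf' -> body[0..8], body so far='7w4cmpqf'
Chunk 2: stream[13..14]='6' size=0x6=6, data at stream[16..22]='za0jk0' -> body[8..14], body so far='7w4cmpqfza0jk0'
Chunk 3: stream[24..25]='8' size=0x8=8, data at stream[27..35]='kiplptjc' -> body[14..22], body so far='7w4cmpqfza0jk0kiplptjc'
Chunk 4: stream[37..38]='0' size=0 (terminator). Final body='7w4cmpqfza0jk0kiplptjc' (22 bytes)

Answer: 8 6 8 0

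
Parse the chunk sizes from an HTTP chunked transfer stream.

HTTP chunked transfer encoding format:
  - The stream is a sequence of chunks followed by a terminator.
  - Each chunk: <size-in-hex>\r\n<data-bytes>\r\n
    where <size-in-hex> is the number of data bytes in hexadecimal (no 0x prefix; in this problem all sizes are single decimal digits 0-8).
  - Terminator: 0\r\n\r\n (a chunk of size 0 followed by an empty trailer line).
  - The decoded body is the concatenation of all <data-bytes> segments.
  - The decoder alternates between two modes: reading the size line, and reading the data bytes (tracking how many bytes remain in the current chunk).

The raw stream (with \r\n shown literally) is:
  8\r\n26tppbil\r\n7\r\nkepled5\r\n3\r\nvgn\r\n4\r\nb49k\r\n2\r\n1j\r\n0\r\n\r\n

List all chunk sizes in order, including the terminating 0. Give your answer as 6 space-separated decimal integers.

Chunk 1: stream[0..1]='8' size=0x8=8, data at stream[3..11]='26tppbil' -> body[0..8], body so far='26tppbil'
Chunk 2: stream[13..14]='7' size=0x7=7, data at stream[16..23]='kepled5' -> body[8..15], body so far='26tppbilkepled5'
Chunk 3: stream[25..26]='3' size=0x3=3, data at stream[28..31]='vgn' -> body[15..18], body so far='26tppbilkepled5vgn'
Chunk 4: stream[33..34]='4' size=0x4=4, data at stream[36..40]='b49k' -> body[18..22], body so far='26tppbilkepled5vgnb49k'
Chunk 5: stream[42..43]='2' size=0x2=2, data at stream[45..47]='1j' -> body[22..24], body so far='26tppbilkepled5vgnb49k1j'
Chunk 6: stream[49..50]='0' size=0 (terminator). Final body='26tppbilkepled5vgnb49k1j' (24 bytes)

Answer: 8 7 3 4 2 0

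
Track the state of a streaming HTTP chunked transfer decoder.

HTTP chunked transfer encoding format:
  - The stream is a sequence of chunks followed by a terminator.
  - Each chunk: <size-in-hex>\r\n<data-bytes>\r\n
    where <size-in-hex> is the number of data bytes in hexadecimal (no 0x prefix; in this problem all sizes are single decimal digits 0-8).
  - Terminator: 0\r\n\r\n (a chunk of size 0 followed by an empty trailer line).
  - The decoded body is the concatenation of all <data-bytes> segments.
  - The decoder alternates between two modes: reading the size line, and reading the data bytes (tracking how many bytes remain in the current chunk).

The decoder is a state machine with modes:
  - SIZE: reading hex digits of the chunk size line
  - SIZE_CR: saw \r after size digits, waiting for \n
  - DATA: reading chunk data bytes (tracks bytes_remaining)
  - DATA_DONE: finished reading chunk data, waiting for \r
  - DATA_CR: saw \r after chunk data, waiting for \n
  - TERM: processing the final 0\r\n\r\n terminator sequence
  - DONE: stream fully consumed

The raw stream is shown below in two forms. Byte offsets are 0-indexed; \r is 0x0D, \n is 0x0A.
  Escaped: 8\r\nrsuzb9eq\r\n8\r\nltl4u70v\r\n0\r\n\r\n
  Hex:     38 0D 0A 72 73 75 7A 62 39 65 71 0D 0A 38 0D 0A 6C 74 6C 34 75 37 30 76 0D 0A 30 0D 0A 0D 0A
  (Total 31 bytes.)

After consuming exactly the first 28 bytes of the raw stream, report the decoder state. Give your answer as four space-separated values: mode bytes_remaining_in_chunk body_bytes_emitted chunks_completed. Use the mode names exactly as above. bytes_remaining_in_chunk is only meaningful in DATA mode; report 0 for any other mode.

Byte 0 = '8': mode=SIZE remaining=0 emitted=0 chunks_done=0
Byte 1 = 0x0D: mode=SIZE_CR remaining=0 emitted=0 chunks_done=0
Byte 2 = 0x0A: mode=DATA remaining=8 emitted=0 chunks_done=0
Byte 3 = 'r': mode=DATA remaining=7 emitted=1 chunks_done=0
Byte 4 = 's': mode=DATA remaining=6 emitted=2 chunks_done=0
Byte 5 = 'u': mode=DATA remaining=5 emitted=3 chunks_done=0
Byte 6 = 'z': mode=DATA remaining=4 emitted=4 chunks_done=0
Byte 7 = 'b': mode=DATA remaining=3 emitted=5 chunks_done=0
Byte 8 = '9': mode=DATA remaining=2 emitted=6 chunks_done=0
Byte 9 = 'e': mode=DATA remaining=1 emitted=7 chunks_done=0
Byte 10 = 'q': mode=DATA_DONE remaining=0 emitted=8 chunks_done=0
Byte 11 = 0x0D: mode=DATA_CR remaining=0 emitted=8 chunks_done=0
Byte 12 = 0x0A: mode=SIZE remaining=0 emitted=8 chunks_done=1
Byte 13 = '8': mode=SIZE remaining=0 emitted=8 chunks_done=1
Byte 14 = 0x0D: mode=SIZE_CR remaining=0 emitted=8 chunks_done=1
Byte 15 = 0x0A: mode=DATA remaining=8 emitted=8 chunks_done=1
Byte 16 = 'l': mode=DATA remaining=7 emitted=9 chunks_done=1
Byte 17 = 't': mode=DATA remaining=6 emitted=10 chunks_done=1
Byte 18 = 'l': mode=DATA remaining=5 emitted=11 chunks_done=1
Byte 19 = '4': mode=DATA remaining=4 emitted=12 chunks_done=1
Byte 20 = 'u': mode=DATA remaining=3 emitted=13 chunks_done=1
Byte 21 = '7': mode=DATA remaining=2 emitted=14 chunks_done=1
Byte 22 = '0': mode=DATA remaining=1 emitted=15 chunks_done=1
Byte 23 = 'v': mode=DATA_DONE remaining=0 emitted=16 chunks_done=1
Byte 24 = 0x0D: mode=DATA_CR remaining=0 emitted=16 chunks_done=1
Byte 25 = 0x0A: mode=SIZE remaining=0 emitted=16 chunks_done=2
Byte 26 = '0': mode=SIZE remaining=0 emitted=16 chunks_done=2
Byte 27 = 0x0D: mode=SIZE_CR remaining=0 emitted=16 chunks_done=2

Answer: SIZE_CR 0 16 2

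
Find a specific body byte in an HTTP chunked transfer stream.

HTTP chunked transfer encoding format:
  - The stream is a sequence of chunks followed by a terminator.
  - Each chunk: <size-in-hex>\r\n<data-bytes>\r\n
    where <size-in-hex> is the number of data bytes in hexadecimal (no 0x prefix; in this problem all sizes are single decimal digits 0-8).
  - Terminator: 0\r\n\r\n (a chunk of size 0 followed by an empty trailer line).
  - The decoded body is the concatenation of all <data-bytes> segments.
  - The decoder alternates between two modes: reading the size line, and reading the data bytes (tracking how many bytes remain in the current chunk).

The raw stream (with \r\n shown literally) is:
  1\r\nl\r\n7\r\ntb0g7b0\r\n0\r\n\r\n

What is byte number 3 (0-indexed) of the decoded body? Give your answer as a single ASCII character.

Chunk 1: stream[0..1]='1' size=0x1=1, data at stream[3..4]='l' -> body[0..1], body so far='l'
Chunk 2: stream[6..7]='7' size=0x7=7, data at stream[9..16]='tb0g7b0' -> body[1..8], body so far='ltb0g7b0'
Chunk 3: stream[18..19]='0' size=0 (terminator). Final body='ltb0g7b0' (8 bytes)
Body byte 3 = '0'

Answer: 0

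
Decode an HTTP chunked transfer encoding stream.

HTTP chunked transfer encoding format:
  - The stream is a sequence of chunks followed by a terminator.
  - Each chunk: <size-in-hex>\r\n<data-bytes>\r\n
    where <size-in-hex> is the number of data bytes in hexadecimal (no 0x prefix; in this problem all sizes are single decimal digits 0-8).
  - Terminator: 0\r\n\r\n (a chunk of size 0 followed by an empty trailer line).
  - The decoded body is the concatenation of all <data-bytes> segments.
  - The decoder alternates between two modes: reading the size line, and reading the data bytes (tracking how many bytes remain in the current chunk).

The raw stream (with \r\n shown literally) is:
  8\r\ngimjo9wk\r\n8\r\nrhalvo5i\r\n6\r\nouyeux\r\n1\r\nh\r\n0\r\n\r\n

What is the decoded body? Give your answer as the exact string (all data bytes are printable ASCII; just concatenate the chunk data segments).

Answer: gimjo9wkrhalvo5iouyeuxh

Derivation:
Chunk 1: stream[0..1]='8' size=0x8=8, data at stream[3..11]='gimjo9wk' -> body[0..8], body so far='gimjo9wk'
Chunk 2: stream[13..14]='8' size=0x8=8, data at stream[16..24]='rhalvo5i' -> body[8..16], body so far='gimjo9wkrhalvo5i'
Chunk 3: stream[26..27]='6' size=0x6=6, data at stream[29..35]='ouyeux' -> body[16..22], body so far='gimjo9wkrhalvo5iouyeux'
Chunk 4: stream[37..38]='1' size=0x1=1, data at stream[40..41]='h' -> body[22..23], body so far='gimjo9wkrhalvo5iouyeuxh'
Chunk 5: stream[43..44]='0' size=0 (terminator). Final body='gimjo9wkrhalvo5iouyeuxh' (23 bytes)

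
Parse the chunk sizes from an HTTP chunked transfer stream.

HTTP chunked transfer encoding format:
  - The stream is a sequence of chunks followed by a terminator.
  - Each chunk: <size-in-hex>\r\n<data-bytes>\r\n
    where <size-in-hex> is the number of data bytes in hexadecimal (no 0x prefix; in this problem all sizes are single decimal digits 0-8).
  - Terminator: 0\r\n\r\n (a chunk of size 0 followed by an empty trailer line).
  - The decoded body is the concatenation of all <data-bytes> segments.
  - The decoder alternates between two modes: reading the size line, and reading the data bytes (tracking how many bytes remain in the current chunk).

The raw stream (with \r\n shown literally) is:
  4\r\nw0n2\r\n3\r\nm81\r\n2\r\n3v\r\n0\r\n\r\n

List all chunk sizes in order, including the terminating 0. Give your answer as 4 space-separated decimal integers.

Chunk 1: stream[0..1]='4' size=0x4=4, data at stream[3..7]='w0n2' -> body[0..4], body so far='w0n2'
Chunk 2: stream[9..10]='3' size=0x3=3, data at stream[12..15]='m81' -> body[4..7], body so far='w0n2m81'
Chunk 3: stream[17..18]='2' size=0x2=2, data at stream[20..22]='3v' -> body[7..9], body so far='w0n2m813v'
Chunk 4: stream[24..25]='0' size=0 (terminator). Final body='w0n2m813v' (9 bytes)

Answer: 4 3 2 0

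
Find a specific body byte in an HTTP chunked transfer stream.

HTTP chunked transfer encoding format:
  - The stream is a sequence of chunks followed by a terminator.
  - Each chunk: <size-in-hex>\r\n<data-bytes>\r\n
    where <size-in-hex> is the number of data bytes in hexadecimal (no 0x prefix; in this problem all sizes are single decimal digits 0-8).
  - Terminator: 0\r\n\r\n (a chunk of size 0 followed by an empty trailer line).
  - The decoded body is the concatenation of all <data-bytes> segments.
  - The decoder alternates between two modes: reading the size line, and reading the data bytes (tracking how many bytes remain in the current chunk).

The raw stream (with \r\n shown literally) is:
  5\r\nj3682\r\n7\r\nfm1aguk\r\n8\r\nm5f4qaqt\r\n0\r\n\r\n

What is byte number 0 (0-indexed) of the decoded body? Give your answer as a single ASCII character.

Answer: j

Derivation:
Chunk 1: stream[0..1]='5' size=0x5=5, data at stream[3..8]='j3682' -> body[0..5], body so far='j3682'
Chunk 2: stream[10..11]='7' size=0x7=7, data at stream[13..20]='fm1aguk' -> body[5..12], body so far='j3682fm1aguk'
Chunk 3: stream[22..23]='8' size=0x8=8, data at stream[25..33]='m5f4qaqt' -> body[12..20], body so far='j3682fm1agukm5f4qaqt'
Chunk 4: stream[35..36]='0' size=0 (terminator). Final body='j3682fm1agukm5f4qaqt' (20 bytes)
Body byte 0 = 'j'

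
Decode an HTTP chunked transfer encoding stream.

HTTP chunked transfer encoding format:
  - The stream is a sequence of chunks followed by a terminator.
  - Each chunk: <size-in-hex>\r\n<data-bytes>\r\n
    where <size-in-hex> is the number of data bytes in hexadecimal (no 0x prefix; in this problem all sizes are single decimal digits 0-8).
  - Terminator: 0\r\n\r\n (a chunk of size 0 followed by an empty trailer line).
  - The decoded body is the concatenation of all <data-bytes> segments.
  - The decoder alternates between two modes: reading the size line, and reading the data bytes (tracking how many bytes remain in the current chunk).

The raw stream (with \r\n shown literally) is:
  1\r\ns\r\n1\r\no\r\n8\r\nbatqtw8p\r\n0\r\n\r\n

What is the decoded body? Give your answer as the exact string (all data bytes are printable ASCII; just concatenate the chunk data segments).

Answer: sobatqtw8p

Derivation:
Chunk 1: stream[0..1]='1' size=0x1=1, data at stream[3..4]='s' -> body[0..1], body so far='s'
Chunk 2: stream[6..7]='1' size=0x1=1, data at stream[9..10]='o' -> body[1..2], body so far='so'
Chunk 3: stream[12..13]='8' size=0x8=8, data at stream[15..23]='batqtw8p' -> body[2..10], body so far='sobatqtw8p'
Chunk 4: stream[25..26]='0' size=0 (terminator). Final body='sobatqtw8p' (10 bytes)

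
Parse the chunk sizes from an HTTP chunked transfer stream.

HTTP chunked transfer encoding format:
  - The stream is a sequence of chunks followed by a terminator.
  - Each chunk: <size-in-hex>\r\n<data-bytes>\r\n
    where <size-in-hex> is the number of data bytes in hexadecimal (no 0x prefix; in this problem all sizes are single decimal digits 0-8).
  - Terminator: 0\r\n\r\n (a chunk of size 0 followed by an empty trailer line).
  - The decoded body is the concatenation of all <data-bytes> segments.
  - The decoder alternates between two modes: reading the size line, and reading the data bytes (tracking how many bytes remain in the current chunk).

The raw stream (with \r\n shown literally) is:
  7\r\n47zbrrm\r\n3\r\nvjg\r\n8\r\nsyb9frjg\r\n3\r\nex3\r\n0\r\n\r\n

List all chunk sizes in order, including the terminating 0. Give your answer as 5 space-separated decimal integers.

Chunk 1: stream[0..1]='7' size=0x7=7, data at stream[3..10]='47zbrrm' -> body[0..7], body so far='47zbrrm'
Chunk 2: stream[12..13]='3' size=0x3=3, data at stream[15..18]='vjg' -> body[7..10], body so far='47zbrrmvjg'
Chunk 3: stream[20..21]='8' size=0x8=8, data at stream[23..31]='syb9frjg' -> body[10..18], body so far='47zbrrmvjgsyb9frjg'
Chunk 4: stream[33..34]='3' size=0x3=3, data at stream[36..39]='ex3' -> body[18..21], body so far='47zbrrmvjgsyb9frjgex3'
Chunk 5: stream[41..42]='0' size=0 (terminator). Final body='47zbrrmvjgsyb9frjgex3' (21 bytes)

Answer: 7 3 8 3 0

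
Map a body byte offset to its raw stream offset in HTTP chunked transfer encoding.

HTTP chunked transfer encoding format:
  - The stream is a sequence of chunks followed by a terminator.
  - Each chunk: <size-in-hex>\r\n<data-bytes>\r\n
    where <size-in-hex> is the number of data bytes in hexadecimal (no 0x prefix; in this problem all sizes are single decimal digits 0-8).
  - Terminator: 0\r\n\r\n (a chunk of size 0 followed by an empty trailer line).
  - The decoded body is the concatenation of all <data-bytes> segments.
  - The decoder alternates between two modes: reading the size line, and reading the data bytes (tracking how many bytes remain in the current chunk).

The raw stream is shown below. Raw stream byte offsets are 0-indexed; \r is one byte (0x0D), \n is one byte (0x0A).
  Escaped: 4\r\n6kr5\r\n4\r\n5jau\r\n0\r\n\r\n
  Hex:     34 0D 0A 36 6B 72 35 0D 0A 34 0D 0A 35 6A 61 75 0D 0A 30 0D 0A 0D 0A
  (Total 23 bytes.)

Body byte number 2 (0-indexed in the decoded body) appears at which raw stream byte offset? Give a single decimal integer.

Answer: 5

Derivation:
Chunk 1: stream[0..1]='4' size=0x4=4, data at stream[3..7]='6kr5' -> body[0..4], body so far='6kr5'
Chunk 2: stream[9..10]='4' size=0x4=4, data at stream[12..16]='5jau' -> body[4..8], body so far='6kr55jau'
Chunk 3: stream[18..19]='0' size=0 (terminator). Final body='6kr55jau' (8 bytes)
Body byte 2 at stream offset 5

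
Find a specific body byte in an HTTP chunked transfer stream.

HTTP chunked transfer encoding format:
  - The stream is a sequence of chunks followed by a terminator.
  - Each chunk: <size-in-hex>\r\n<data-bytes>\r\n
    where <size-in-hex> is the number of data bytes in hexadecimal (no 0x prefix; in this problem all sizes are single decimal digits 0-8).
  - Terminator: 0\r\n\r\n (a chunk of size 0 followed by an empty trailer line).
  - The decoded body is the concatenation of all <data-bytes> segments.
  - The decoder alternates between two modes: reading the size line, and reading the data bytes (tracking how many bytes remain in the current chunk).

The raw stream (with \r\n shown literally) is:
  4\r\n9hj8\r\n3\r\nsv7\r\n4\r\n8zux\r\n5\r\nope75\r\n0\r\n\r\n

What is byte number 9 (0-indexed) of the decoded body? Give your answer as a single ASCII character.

Chunk 1: stream[0..1]='4' size=0x4=4, data at stream[3..7]='9hj8' -> body[0..4], body so far='9hj8'
Chunk 2: stream[9..10]='3' size=0x3=3, data at stream[12..15]='sv7' -> body[4..7], body so far='9hj8sv7'
Chunk 3: stream[17..18]='4' size=0x4=4, data at stream[20..24]='8zux' -> body[7..11], body so far='9hj8sv78zux'
Chunk 4: stream[26..27]='5' size=0x5=5, data at stream[29..34]='ope75' -> body[11..16], body so far='9hj8sv78zuxope75'
Chunk 5: stream[36..37]='0' size=0 (terminator). Final body='9hj8sv78zuxope75' (16 bytes)
Body byte 9 = 'u'

Answer: u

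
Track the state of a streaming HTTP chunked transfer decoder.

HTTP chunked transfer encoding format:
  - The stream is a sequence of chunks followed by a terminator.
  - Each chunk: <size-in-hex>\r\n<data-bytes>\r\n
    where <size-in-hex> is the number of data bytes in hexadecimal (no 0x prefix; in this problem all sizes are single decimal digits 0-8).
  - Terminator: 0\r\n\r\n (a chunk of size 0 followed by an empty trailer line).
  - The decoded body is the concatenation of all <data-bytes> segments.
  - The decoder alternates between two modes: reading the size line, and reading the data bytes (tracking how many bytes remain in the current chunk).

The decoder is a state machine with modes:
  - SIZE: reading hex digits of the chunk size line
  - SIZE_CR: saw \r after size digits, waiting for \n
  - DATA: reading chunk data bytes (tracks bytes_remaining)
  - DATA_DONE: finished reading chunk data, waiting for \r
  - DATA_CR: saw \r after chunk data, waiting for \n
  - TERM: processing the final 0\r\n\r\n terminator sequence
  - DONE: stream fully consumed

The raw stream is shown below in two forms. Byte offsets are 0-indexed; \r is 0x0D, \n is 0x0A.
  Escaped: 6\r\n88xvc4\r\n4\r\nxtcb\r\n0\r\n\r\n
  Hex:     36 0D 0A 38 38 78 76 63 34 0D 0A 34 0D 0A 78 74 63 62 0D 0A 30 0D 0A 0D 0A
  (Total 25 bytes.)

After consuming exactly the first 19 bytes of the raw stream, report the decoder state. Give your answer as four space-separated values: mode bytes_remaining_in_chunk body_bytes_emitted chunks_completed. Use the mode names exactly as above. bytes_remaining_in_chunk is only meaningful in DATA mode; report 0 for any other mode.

Byte 0 = '6': mode=SIZE remaining=0 emitted=0 chunks_done=0
Byte 1 = 0x0D: mode=SIZE_CR remaining=0 emitted=0 chunks_done=0
Byte 2 = 0x0A: mode=DATA remaining=6 emitted=0 chunks_done=0
Byte 3 = '8': mode=DATA remaining=5 emitted=1 chunks_done=0
Byte 4 = '8': mode=DATA remaining=4 emitted=2 chunks_done=0
Byte 5 = 'x': mode=DATA remaining=3 emitted=3 chunks_done=0
Byte 6 = 'v': mode=DATA remaining=2 emitted=4 chunks_done=0
Byte 7 = 'c': mode=DATA remaining=1 emitted=5 chunks_done=0
Byte 8 = '4': mode=DATA_DONE remaining=0 emitted=6 chunks_done=0
Byte 9 = 0x0D: mode=DATA_CR remaining=0 emitted=6 chunks_done=0
Byte 10 = 0x0A: mode=SIZE remaining=0 emitted=6 chunks_done=1
Byte 11 = '4': mode=SIZE remaining=0 emitted=6 chunks_done=1
Byte 12 = 0x0D: mode=SIZE_CR remaining=0 emitted=6 chunks_done=1
Byte 13 = 0x0A: mode=DATA remaining=4 emitted=6 chunks_done=1
Byte 14 = 'x': mode=DATA remaining=3 emitted=7 chunks_done=1
Byte 15 = 't': mode=DATA remaining=2 emitted=8 chunks_done=1
Byte 16 = 'c': mode=DATA remaining=1 emitted=9 chunks_done=1
Byte 17 = 'b': mode=DATA_DONE remaining=0 emitted=10 chunks_done=1
Byte 18 = 0x0D: mode=DATA_CR remaining=0 emitted=10 chunks_done=1

Answer: DATA_CR 0 10 1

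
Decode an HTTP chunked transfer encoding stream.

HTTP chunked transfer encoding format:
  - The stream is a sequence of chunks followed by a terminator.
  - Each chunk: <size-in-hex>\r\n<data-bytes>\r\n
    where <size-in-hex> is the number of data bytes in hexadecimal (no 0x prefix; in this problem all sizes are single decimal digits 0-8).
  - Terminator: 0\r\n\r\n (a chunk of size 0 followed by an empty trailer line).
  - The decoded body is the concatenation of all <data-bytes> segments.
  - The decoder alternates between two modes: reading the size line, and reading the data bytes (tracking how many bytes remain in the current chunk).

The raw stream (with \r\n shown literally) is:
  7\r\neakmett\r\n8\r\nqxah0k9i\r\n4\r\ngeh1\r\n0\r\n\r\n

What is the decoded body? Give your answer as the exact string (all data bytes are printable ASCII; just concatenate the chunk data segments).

Chunk 1: stream[0..1]='7' size=0x7=7, data at stream[3..10]='eakmett' -> body[0..7], body so far='eakmett'
Chunk 2: stream[12..13]='8' size=0x8=8, data at stream[15..23]='qxah0k9i' -> body[7..15], body so far='eakmettqxah0k9i'
Chunk 3: stream[25..26]='4' size=0x4=4, data at stream[28..32]='geh1' -> body[15..19], body so far='eakmettqxah0k9igeh1'
Chunk 4: stream[34..35]='0' size=0 (terminator). Final body='eakmettqxah0k9igeh1' (19 bytes)

Answer: eakmettqxah0k9igeh1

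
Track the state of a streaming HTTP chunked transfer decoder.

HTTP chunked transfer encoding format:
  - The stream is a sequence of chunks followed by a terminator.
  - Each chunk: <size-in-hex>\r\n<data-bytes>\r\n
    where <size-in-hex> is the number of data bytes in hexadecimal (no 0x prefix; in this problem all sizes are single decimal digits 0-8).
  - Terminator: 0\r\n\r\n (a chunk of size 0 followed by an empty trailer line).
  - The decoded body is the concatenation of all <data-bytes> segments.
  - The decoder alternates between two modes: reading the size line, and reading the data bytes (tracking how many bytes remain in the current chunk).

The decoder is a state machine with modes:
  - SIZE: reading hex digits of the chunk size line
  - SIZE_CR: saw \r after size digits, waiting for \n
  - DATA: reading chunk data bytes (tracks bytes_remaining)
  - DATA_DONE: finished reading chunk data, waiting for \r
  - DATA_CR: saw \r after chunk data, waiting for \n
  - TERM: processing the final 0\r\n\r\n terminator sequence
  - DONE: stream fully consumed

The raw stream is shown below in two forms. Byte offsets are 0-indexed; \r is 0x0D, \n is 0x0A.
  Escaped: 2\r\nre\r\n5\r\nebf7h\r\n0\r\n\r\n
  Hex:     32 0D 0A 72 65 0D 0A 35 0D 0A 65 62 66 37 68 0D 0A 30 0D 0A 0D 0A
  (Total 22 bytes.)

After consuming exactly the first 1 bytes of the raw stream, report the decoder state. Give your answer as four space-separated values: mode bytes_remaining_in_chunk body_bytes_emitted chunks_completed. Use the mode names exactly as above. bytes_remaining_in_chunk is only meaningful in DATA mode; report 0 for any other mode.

Byte 0 = '2': mode=SIZE remaining=0 emitted=0 chunks_done=0

Answer: SIZE 0 0 0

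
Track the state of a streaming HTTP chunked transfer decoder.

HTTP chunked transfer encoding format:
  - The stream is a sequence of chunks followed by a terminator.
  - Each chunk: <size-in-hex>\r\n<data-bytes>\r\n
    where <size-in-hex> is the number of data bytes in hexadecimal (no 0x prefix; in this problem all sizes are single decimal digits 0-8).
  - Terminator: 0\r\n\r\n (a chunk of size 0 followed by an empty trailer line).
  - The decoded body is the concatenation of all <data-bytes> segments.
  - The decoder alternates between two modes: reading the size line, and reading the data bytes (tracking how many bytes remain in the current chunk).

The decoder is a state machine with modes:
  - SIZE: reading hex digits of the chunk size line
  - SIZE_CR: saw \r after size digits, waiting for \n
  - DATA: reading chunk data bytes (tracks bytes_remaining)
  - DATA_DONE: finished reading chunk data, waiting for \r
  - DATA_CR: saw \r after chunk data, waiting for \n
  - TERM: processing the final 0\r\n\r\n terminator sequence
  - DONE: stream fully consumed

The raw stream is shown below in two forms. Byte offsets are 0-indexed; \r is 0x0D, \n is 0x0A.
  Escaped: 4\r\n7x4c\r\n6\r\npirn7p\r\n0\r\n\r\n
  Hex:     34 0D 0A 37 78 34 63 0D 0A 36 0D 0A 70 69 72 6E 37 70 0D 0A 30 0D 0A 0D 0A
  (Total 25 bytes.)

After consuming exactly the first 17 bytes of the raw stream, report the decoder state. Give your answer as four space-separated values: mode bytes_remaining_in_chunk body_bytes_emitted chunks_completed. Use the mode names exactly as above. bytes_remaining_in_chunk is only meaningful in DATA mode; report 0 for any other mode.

Byte 0 = '4': mode=SIZE remaining=0 emitted=0 chunks_done=0
Byte 1 = 0x0D: mode=SIZE_CR remaining=0 emitted=0 chunks_done=0
Byte 2 = 0x0A: mode=DATA remaining=4 emitted=0 chunks_done=0
Byte 3 = '7': mode=DATA remaining=3 emitted=1 chunks_done=0
Byte 4 = 'x': mode=DATA remaining=2 emitted=2 chunks_done=0
Byte 5 = '4': mode=DATA remaining=1 emitted=3 chunks_done=0
Byte 6 = 'c': mode=DATA_DONE remaining=0 emitted=4 chunks_done=0
Byte 7 = 0x0D: mode=DATA_CR remaining=0 emitted=4 chunks_done=0
Byte 8 = 0x0A: mode=SIZE remaining=0 emitted=4 chunks_done=1
Byte 9 = '6': mode=SIZE remaining=0 emitted=4 chunks_done=1
Byte 10 = 0x0D: mode=SIZE_CR remaining=0 emitted=4 chunks_done=1
Byte 11 = 0x0A: mode=DATA remaining=6 emitted=4 chunks_done=1
Byte 12 = 'p': mode=DATA remaining=5 emitted=5 chunks_done=1
Byte 13 = 'i': mode=DATA remaining=4 emitted=6 chunks_done=1
Byte 14 = 'r': mode=DATA remaining=3 emitted=7 chunks_done=1
Byte 15 = 'n': mode=DATA remaining=2 emitted=8 chunks_done=1
Byte 16 = '7': mode=DATA remaining=1 emitted=9 chunks_done=1

Answer: DATA 1 9 1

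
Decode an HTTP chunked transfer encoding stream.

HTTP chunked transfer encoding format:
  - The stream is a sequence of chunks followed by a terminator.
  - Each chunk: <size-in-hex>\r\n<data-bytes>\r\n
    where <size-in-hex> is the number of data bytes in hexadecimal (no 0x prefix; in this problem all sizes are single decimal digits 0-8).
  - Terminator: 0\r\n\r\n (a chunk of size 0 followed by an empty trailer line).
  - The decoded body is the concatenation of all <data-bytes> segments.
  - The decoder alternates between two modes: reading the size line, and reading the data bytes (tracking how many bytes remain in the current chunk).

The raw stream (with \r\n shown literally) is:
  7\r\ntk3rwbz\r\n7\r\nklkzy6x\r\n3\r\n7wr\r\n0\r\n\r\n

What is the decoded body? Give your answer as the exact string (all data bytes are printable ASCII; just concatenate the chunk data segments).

Answer: tk3rwbzklkzy6x7wr

Derivation:
Chunk 1: stream[0..1]='7' size=0x7=7, data at stream[3..10]='tk3rwbz' -> body[0..7], body so far='tk3rwbz'
Chunk 2: stream[12..13]='7' size=0x7=7, data at stream[15..22]='klkzy6x' -> body[7..14], body so far='tk3rwbzklkzy6x'
Chunk 3: stream[24..25]='3' size=0x3=3, data at stream[27..30]='7wr' -> body[14..17], body so far='tk3rwbzklkzy6x7wr'
Chunk 4: stream[32..33]='0' size=0 (terminator). Final body='tk3rwbzklkzy6x7wr' (17 bytes)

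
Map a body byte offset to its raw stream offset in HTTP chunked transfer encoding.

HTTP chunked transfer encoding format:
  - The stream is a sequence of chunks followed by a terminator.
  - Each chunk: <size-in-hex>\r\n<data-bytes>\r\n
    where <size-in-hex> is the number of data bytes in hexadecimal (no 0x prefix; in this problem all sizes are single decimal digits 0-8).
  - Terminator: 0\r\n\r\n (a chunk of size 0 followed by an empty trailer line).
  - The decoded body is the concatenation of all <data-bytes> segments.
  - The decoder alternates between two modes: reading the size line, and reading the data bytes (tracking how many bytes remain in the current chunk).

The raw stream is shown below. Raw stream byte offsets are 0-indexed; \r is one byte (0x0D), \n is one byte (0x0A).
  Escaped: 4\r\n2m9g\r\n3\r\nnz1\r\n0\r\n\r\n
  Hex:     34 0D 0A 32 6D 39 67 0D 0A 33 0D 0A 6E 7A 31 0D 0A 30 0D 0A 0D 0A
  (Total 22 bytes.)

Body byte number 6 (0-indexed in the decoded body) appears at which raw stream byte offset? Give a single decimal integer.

Chunk 1: stream[0..1]='4' size=0x4=4, data at stream[3..7]='2m9g' -> body[0..4], body so far='2m9g'
Chunk 2: stream[9..10]='3' size=0x3=3, data at stream[12..15]='nz1' -> body[4..7], body so far='2m9gnz1'
Chunk 3: stream[17..18]='0' size=0 (terminator). Final body='2m9gnz1' (7 bytes)
Body byte 6 at stream offset 14

Answer: 14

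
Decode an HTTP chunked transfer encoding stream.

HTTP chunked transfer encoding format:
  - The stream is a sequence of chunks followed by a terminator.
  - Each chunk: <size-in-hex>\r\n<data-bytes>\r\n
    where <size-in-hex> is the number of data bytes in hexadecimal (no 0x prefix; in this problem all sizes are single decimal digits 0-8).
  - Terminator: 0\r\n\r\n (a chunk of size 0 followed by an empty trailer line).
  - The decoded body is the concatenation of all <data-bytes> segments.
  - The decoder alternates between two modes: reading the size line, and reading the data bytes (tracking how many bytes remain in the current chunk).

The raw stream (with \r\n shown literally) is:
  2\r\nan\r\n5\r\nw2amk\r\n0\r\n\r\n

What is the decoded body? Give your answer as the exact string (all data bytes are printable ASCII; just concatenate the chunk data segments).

Answer: anw2amk

Derivation:
Chunk 1: stream[0..1]='2' size=0x2=2, data at stream[3..5]='an' -> body[0..2], body so far='an'
Chunk 2: stream[7..8]='5' size=0x5=5, data at stream[10..15]='w2amk' -> body[2..7], body so far='anw2amk'
Chunk 3: stream[17..18]='0' size=0 (terminator). Final body='anw2amk' (7 bytes)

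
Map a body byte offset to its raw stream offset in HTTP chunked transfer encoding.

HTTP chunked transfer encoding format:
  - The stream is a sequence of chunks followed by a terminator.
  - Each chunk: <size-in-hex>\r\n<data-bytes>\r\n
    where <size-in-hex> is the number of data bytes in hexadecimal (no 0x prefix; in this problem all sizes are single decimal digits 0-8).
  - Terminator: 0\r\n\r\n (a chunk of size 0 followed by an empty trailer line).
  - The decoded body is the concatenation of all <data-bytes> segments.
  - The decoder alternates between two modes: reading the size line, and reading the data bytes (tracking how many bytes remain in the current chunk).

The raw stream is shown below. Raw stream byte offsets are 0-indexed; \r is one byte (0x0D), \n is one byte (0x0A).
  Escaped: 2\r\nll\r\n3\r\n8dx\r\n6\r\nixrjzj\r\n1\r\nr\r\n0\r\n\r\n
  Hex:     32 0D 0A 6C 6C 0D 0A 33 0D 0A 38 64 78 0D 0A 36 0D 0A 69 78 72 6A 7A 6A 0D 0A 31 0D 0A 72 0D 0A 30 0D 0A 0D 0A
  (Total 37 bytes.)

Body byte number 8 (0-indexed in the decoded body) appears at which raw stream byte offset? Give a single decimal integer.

Chunk 1: stream[0..1]='2' size=0x2=2, data at stream[3..5]='ll' -> body[0..2], body so far='ll'
Chunk 2: stream[7..8]='3' size=0x3=3, data at stream[10..13]='8dx' -> body[2..5], body so far='ll8dx'
Chunk 3: stream[15..16]='6' size=0x6=6, data at stream[18..24]='ixrjzj' -> body[5..11], body so far='ll8dxixrjzj'
Chunk 4: stream[26..27]='1' size=0x1=1, data at stream[29..30]='r' -> body[11..12], body so far='ll8dxixrjzjr'
Chunk 5: stream[32..33]='0' size=0 (terminator). Final body='ll8dxixrjzjr' (12 bytes)
Body byte 8 at stream offset 21

Answer: 21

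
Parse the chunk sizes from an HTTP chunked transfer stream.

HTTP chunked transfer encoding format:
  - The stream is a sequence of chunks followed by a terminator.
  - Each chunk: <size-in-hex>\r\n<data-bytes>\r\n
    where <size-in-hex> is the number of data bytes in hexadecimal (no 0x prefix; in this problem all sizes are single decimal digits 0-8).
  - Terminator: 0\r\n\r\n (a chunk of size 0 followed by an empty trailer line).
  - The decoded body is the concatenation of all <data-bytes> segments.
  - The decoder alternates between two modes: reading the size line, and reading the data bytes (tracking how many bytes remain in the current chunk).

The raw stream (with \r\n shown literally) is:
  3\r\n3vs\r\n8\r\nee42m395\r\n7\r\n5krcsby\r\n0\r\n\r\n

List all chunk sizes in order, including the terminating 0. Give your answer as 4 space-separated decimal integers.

Chunk 1: stream[0..1]='3' size=0x3=3, data at stream[3..6]='3vs' -> body[0..3], body so far='3vs'
Chunk 2: stream[8..9]='8' size=0x8=8, data at stream[11..19]='ee42m395' -> body[3..11], body so far='3vsee42m395'
Chunk 3: stream[21..22]='7' size=0x7=7, data at stream[24..31]='5krcsby' -> body[11..18], body so far='3vsee42m3955krcsby'
Chunk 4: stream[33..34]='0' size=0 (terminator). Final body='3vsee42m3955krcsby' (18 bytes)

Answer: 3 8 7 0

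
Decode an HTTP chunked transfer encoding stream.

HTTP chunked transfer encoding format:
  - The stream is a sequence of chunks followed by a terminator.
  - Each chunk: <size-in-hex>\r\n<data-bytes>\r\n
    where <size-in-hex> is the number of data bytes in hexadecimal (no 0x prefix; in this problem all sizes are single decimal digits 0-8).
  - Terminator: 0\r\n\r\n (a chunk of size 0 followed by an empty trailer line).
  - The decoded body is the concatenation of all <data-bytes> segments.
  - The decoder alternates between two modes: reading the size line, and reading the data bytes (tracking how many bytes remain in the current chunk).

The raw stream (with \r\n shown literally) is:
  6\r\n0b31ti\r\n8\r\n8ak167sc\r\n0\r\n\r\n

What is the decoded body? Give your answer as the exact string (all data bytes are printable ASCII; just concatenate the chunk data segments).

Chunk 1: stream[0..1]='6' size=0x6=6, data at stream[3..9]='0b31ti' -> body[0..6], body so far='0b31ti'
Chunk 2: stream[11..12]='8' size=0x8=8, data at stream[14..22]='8ak167sc' -> body[6..14], body so far='0b31ti8ak167sc'
Chunk 3: stream[24..25]='0' size=0 (terminator). Final body='0b31ti8ak167sc' (14 bytes)

Answer: 0b31ti8ak167sc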